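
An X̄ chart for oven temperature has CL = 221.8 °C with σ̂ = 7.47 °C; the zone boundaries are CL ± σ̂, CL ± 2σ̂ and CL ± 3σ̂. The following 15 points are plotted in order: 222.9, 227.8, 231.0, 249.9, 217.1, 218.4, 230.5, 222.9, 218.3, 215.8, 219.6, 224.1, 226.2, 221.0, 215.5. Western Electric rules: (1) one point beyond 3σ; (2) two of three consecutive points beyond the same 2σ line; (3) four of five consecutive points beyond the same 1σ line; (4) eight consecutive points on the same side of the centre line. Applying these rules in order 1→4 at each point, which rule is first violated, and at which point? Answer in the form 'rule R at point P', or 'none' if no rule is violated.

Zone of each point (C = within 1σ̂, B = 1σ̂–2σ̂, A = 2σ̂–3σ̂, * = beyond 3σ̂; sign = side of CL): 1:+C, 2:+C, 3:+B, 4:+*, 5:-C, 6:-C, 7:+B, 8:+C, 9:-C, 10:-C, 11:-C, 12:+C, 13:+C, 14:-C, 15:-C
Rule 1 (one point beyond the 3σ limits) is satisfied at point 4.

rule 1 at point 4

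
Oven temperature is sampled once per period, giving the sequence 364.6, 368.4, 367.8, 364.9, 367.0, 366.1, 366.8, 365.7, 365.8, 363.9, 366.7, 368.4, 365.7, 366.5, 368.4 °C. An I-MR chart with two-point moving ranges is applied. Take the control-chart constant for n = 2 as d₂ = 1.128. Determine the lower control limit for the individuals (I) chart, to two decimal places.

361.89

X̄ = (364.6 + 368.4 + 367.8 + 364.9 + 367.0 + 366.1 + 366.8 + 365.7 + 365.8 + 363.9 + 366.7 + 368.4 + 365.7 + 366.5 + 368.4) / 15 = 366.4467
Moving ranges: 3.8, 0.6, 2.9, 2.1, 0.9, 0.7, 1.1, 0.1, 1.9, 2.8, 1.7, 2.7, 0.8, 1.9; M̄R̄ = 24.0000 / 14 = 1.7143
LCL = X̄ − 3·M̄R̄/d₂ = 366.4467 − 3 × 1.7143 / 1.128 = 361.8874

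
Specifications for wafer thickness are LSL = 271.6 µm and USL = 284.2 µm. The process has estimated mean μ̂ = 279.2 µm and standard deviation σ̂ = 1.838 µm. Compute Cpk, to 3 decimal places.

0.907

Cpu = (USL − μ̂) / (3σ̂) = (284.2 − 279.2) / (3 × 1.838) = 0.9068; Cpl = (μ̂ − LSL) / (3σ̂) = (279.2 − 271.6) / (3 × 1.838) = 1.3783; Cpk = min(Cpu, Cpl) = 0.9068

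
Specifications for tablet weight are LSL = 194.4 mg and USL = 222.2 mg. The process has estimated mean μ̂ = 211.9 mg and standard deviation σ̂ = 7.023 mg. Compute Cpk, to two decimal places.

0.49

Cpu = (USL − μ̂) / (3σ̂) = (222.2 − 211.9) / (3 × 7.023) = 0.4889; Cpl = (μ̂ − LSL) / (3σ̂) = (211.9 − 194.4) / (3 × 7.023) = 0.8306; Cpk = min(Cpu, Cpl) = 0.4889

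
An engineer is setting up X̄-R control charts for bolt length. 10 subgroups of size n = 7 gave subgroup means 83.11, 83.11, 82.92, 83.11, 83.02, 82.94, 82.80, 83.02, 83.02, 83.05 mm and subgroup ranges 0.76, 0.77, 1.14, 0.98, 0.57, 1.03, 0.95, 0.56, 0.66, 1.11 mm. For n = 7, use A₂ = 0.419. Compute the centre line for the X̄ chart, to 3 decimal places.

83.010

X̄̄ = (83.11 + 83.11 + 82.92 + 83.11 + 83.02 + 82.94 + 82.80 + 83.02 + 83.02 + 83.05) / 10 = 830.1000 / 10 = 83.0100
CL = X̄̄ = 83.0100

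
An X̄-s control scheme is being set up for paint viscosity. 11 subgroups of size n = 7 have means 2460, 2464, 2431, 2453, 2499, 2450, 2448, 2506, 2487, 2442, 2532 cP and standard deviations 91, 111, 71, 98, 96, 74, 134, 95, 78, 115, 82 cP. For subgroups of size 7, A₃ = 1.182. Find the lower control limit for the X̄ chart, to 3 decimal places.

X̄̄ = (2460 + 2464 + 2431 + 2453 + 2499 + 2450 + 2448 + 2506 + 2487 + 2442 + 2532) / 11 = 2470.1818
s̄ = (91 + 111 + 71 + 98 + 96 + 74 + 134 + 95 + 78 + 115 + 82) / 11 = 95.0000
LCL = X̄̄ − A₃·s̄ = 2470.1818 − 1.182 × 95.0000 = 2357.8918

2357.892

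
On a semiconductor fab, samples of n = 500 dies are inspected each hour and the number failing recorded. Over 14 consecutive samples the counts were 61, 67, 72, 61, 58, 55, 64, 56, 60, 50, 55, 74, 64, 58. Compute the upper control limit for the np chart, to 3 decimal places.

83.037

p̄ = Σdᵢ / (k·n) = 855 / (14 × 500) = 0.12214
UCL = np̄ + 3·√(np̄(1−p̄)) = 61.0714 + 3 × √(61.0714×0.87786) = 61.0714 + 3 × 7.3220 = 83.0375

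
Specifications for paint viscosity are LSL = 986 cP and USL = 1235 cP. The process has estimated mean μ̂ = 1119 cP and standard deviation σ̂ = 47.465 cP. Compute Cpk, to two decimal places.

0.81

Cpu = (USL − μ̂) / (3σ̂) = (1235 − 1119) / (3 × 47.465) = 0.8146; Cpl = (μ̂ − LSL) / (3σ̂) = (1119 − 986) / (3 × 47.465) = 0.9340; Cpk = min(Cpu, Cpl) = 0.8146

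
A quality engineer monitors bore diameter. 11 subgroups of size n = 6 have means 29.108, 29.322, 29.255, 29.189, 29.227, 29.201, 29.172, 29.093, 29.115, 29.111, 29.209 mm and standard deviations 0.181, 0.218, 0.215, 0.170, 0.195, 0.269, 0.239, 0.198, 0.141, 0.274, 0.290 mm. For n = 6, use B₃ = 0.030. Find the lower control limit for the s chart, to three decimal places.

0.007

s̄ = (0.181 + 0.218 + 0.215 + 0.170 + 0.195 + 0.269 + 0.239 + 0.198 + 0.141 + 0.274 + 0.290) / 11 = 0.2173
LCL_s = B₃·s̄ = 0.030 × 0.2173 = 0.0065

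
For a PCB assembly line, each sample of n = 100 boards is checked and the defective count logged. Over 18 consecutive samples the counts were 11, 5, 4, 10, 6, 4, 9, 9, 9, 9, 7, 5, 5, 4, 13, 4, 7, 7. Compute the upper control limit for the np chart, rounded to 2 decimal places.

14.82

p̄ = Σdᵢ / (k·n) = 128 / (18 × 100) = 0.07111
UCL = np̄ + 3·√(np̄(1−p̄)) = 7.1111 + 3 × √(7.1111×0.92889) = 7.1111 + 3 × 2.5701 = 14.8214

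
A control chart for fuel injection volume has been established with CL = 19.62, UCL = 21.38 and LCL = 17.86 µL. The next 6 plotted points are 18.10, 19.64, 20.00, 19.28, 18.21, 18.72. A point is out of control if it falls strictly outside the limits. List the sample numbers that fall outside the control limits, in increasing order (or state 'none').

All 6 points lie within [17.86, 21.38].

none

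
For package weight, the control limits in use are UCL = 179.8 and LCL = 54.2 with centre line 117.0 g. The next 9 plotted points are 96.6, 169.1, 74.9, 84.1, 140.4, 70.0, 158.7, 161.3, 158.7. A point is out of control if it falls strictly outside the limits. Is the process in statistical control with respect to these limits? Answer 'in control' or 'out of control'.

All 9 points lie within [54.2, 179.8].

in control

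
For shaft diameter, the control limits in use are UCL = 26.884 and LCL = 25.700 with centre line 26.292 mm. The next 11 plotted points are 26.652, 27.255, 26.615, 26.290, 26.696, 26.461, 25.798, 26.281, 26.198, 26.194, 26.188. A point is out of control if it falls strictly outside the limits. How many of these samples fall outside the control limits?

Compare each point to [25.700, 26.884]: sample 2 = 27.255 > UCL.

1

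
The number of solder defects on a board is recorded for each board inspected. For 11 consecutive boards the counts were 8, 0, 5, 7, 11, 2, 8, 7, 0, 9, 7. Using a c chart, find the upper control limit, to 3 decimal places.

c̄ = (8 + 0 + 5 + 7 + 11 + 2 + 8 + 7 + 0 + 9 + 7) / 11 = 64 / 11 = 5.8182
UCL = c̄ + 3√c̄ = 5.8182 + 3 × √5.8182 = 5.8182 + 3 × 2.4121 = 13.0545

13.054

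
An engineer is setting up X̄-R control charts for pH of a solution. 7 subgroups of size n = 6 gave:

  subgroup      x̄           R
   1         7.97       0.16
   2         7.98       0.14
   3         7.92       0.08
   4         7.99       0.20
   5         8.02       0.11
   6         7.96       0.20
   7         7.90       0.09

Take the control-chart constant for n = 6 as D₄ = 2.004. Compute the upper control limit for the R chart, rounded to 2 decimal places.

0.28

R̄ = (0.16 + 0.14 + 0.08 + 0.20 + 0.11 + 0.20 + 0.09) / 7 = 0.9800 / 7 = 0.1400
UCL_R = D₄·R̄ = 2.004 × 0.1400 = 0.2806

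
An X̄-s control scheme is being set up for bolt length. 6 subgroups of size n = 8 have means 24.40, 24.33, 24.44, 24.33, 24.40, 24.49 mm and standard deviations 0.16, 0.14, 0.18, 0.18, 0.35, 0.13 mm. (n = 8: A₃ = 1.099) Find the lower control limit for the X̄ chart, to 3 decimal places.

X̄̄ = (24.40 + 24.33 + 24.44 + 24.33 + 24.40 + 24.49) / 6 = 24.3983
s̄ = (0.16 + 0.14 + 0.18 + 0.18 + 0.35 + 0.13) / 6 = 0.1900
LCL = X̄̄ − A₃·s̄ = 24.3983 − 1.099 × 0.1900 = 24.1895

24.190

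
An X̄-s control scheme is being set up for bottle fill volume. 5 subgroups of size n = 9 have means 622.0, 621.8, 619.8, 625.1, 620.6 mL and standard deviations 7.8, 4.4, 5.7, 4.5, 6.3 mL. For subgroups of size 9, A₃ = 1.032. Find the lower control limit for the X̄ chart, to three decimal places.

615.936

X̄̄ = (622.0 + 621.8 + 619.8 + 625.1 + 620.6) / 5 = 621.8600
s̄ = (7.8 + 4.4 + 5.7 + 4.5 + 6.3) / 5 = 5.7400
LCL = X̄̄ − A₃·s̄ = 621.8600 − 1.032 × 5.7400 = 615.9363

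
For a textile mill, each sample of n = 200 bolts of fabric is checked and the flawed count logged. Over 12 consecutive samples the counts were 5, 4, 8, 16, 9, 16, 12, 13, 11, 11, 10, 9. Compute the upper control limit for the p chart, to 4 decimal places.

p̄ = Σdᵢ / (k·n) = 124 / (12 × 200) = 0.05167
UCL = p̄ + 3·√(p̄(1−p̄)/n) = 0.05167 + 3 × √(0.05167×0.94833/200) = 0.05167 + 3 × 0.01565 = 0.09862

0.0986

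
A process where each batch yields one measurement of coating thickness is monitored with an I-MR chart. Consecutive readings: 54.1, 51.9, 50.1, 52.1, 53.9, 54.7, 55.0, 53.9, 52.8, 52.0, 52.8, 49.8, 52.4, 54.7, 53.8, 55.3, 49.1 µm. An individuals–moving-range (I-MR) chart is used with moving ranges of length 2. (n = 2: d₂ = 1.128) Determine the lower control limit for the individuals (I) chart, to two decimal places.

X̄ = (54.1 + 51.9 + 50.1 + 52.1 + 53.9 + 54.7 + 55.0 + 53.9 + 52.8 + 52.0 + 52.8 + 49.8 + 52.4 + 54.7 + 53.8 + 55.3 + 49.1) / 17 = 52.8471
Moving ranges: 2.2, 1.8, 2.0, 1.8, 0.8, 0.3, 1.1, 1.1, 0.8, 0.8, 3.0, 2.6, 2.3, 0.9, 1.5, 6.2; M̄R̄ = 29.2000 / 16 = 1.8250
LCL = X̄ − 3·M̄R̄/d₂ = 52.8471 − 3 × 1.8250 / 1.128 = 47.9933

47.99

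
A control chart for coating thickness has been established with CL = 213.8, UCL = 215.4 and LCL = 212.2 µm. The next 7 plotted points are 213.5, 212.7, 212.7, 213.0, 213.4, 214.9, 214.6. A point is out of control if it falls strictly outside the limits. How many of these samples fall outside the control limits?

0

All 7 points lie within [212.2, 215.4].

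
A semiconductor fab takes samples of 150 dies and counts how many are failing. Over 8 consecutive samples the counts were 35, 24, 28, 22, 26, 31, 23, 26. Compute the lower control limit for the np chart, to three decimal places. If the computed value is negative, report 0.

12.785

p̄ = Σdᵢ / (k·n) = 215 / (8 × 150) = 0.17917
LCL = np̄ − 3·√(np̄(1−p̄)) = 26.8750 − 3 × 4.6968 = 12.7846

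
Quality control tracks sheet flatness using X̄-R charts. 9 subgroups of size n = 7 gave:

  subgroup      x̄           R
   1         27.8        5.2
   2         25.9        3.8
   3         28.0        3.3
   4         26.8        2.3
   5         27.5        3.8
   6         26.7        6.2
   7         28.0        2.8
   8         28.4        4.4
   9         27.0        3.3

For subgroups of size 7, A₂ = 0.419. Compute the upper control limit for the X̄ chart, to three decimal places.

X̄̄ = (27.8 + 25.9 + 28.0 + 26.8 + 27.5 + 26.7 + 28.0 + 28.4 + 27.0) / 9 = 246.1000 / 9 = 27.3444
R̄ = (5.2 + 3.8 + 3.3 + 2.3 + 3.8 + 6.2 + 2.8 + 4.4 + 3.3) / 9 = 35.1000 / 9 = 3.9000
UCL = X̄̄ + A₂·R̄ = 27.3444 + 0.419 × 3.9000 = 28.9785

28.979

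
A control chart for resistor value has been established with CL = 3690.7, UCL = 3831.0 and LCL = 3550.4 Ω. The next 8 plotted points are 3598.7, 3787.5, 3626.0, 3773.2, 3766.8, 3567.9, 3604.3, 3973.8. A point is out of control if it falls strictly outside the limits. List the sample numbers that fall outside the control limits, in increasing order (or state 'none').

Compare each point to [3550.4, 3831.0]: sample 8 = 3973.8 > UCL.

8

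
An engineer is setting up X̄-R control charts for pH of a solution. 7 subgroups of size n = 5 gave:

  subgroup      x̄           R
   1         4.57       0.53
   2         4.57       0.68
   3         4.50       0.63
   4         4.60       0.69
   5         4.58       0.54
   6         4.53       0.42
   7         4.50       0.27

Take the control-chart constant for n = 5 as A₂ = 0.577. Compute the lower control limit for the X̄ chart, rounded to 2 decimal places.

4.24

X̄̄ = (4.57 + 4.57 + 4.50 + 4.60 + 4.58 + 4.53 + 4.50) / 7 = 31.8500 / 7 = 4.5500
R̄ = (0.53 + 0.68 + 0.63 + 0.69 + 0.54 + 0.42 + 0.27) / 7 = 3.7600 / 7 = 0.5371
LCL = X̄̄ − A₂·R̄ = 4.5500 − 0.577 × 0.5371 = 4.2401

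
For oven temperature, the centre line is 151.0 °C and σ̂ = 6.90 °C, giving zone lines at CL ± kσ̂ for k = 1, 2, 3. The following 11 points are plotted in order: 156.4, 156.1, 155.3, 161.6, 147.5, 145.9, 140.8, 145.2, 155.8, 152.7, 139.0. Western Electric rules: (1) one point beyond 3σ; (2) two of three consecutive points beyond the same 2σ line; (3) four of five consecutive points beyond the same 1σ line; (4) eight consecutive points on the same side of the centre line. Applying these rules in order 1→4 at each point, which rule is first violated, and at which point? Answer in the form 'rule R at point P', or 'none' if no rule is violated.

Zone of each point (C = within 1σ̂, B = 1σ̂–2σ̂, A = 2σ̂–3σ̂, * = beyond 3σ̂; sign = side of CL): 1:+C, 2:+C, 3:+C, 4:+B, 5:-C, 6:-C, 7:-B, 8:-C, 9:+C, 10:+C, 11:-B
No rule fires across all 11 points.

none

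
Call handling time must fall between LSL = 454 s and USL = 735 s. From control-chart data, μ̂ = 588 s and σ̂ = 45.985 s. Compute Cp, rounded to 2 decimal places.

1.02

Cp = (USL − LSL) / (6σ̂) = (735 − 454) / (6 × 45.985) = 281.0000 / 275.9100 = 1.0184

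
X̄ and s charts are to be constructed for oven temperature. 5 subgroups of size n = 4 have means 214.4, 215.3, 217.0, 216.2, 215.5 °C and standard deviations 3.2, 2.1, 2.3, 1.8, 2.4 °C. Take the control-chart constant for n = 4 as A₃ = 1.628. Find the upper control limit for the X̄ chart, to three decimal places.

X̄̄ = (214.4 + 215.3 + 217.0 + 216.2 + 215.5) / 5 = 215.6800
s̄ = (3.2 + 2.1 + 2.3 + 1.8 + 2.4) / 5 = 2.3600
UCL = X̄̄ + A₃·s̄ = 215.6800 + 1.628 × 2.3600 = 219.5221

219.522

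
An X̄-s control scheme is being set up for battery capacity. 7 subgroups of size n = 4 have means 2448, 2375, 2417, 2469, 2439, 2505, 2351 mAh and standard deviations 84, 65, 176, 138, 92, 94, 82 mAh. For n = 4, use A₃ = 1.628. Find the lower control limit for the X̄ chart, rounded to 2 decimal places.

X̄̄ = (2448 + 2375 + 2417 + 2469 + 2439 + 2505 + 2351) / 7 = 2429.1429
s̄ = (84 + 65 + 176 + 138 + 92 + 94 + 82) / 7 = 104.4286
LCL = X̄̄ − A₃·s̄ = 2429.1429 − 1.628 × 104.4286 = 2259.1331

2259.13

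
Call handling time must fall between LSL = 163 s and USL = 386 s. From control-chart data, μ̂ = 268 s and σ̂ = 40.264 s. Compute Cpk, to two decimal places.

Cpu = (USL − μ̂) / (3σ̂) = (386 − 268) / (3 × 40.264) = 0.9769; Cpl = (μ̂ − LSL) / (3σ̂) = (268 − 163) / (3 × 40.264) = 0.8693; Cpk = min(Cpu, Cpl) = 0.8693

0.87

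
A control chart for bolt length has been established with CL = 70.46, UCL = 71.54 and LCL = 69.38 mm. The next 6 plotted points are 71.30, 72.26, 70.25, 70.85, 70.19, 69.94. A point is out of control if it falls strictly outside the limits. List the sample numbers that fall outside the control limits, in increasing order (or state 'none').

Compare each point to [69.38, 71.54]: sample 2 = 72.26 > UCL.

2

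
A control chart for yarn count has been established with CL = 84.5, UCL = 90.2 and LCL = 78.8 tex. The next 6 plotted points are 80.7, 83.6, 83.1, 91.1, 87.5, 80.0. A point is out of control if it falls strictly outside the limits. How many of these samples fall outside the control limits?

Compare each point to [78.8, 90.2]: sample 4 = 91.1 > UCL.

1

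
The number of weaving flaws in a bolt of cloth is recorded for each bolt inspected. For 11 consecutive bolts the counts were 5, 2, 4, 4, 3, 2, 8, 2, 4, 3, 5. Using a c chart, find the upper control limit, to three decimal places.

c̄ = (5 + 2 + 4 + 4 + 3 + 2 + 8 + 2 + 4 + 3 + 5) / 11 = 42 / 11 = 3.8182
UCL = c̄ + 3√c̄ = 3.8182 + 3 × √3.8182 = 3.8182 + 3 × 1.9540 = 9.6802

9.680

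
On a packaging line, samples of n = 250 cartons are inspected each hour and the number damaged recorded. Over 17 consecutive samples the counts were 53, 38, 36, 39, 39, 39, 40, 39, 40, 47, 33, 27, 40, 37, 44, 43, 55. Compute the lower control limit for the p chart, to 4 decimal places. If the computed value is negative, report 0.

p̄ = Σdᵢ / (k·n) = 689 / (17 × 250) = 0.16212
LCL = p̄ − 3·√(p̄(1−p̄)/n) = 0.16212 − 3 × 0.02331 = 0.09219

0.0922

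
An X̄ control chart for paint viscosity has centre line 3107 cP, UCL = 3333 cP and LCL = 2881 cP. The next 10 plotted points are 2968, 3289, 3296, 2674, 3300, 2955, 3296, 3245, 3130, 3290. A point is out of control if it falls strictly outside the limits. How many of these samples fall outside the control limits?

Compare each point to [2881, 3333]: sample 4 = 2674 < LCL.

1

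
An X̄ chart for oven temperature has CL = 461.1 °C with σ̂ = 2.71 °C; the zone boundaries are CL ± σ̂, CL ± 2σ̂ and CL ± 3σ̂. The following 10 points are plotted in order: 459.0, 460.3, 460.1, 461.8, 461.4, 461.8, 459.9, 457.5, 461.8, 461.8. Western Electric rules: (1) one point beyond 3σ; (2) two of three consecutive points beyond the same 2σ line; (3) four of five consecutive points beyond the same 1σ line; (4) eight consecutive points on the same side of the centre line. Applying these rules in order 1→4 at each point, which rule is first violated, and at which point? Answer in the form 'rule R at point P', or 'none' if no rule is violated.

none

Zone of each point (C = within 1σ̂, B = 1σ̂–2σ̂, A = 2σ̂–3σ̂, * = beyond 3σ̂; sign = side of CL): 1:-C, 2:-C, 3:-C, 4:+C, 5:+C, 6:+C, 7:-C, 8:-B, 9:+C, 10:+C
No rule fires across all 10 points.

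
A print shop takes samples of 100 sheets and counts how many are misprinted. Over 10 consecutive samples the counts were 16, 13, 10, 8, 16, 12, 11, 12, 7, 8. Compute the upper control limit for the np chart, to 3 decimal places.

20.798

p̄ = Σdᵢ / (k·n) = 113 / (10 × 100) = 0.11300
UCL = np̄ + 3·√(np̄(1−p̄)) = 11.3000 + 3 × √(11.3000×0.88700) = 11.3000 + 3 × 3.1659 = 20.7978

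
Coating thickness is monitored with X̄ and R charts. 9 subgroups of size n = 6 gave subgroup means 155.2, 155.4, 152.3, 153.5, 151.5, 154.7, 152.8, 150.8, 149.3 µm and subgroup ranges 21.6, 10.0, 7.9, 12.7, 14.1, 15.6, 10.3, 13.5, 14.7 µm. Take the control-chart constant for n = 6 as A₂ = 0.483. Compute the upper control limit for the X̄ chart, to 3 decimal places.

X̄̄ = (155.2 + 155.4 + 152.3 + 153.5 + 151.5 + 154.7 + 152.8 + 150.8 + 149.3) / 9 = 1375.5000 / 9 = 152.8333
R̄ = (21.6 + 10.0 + 7.9 + 12.7 + 14.1 + 15.6 + 10.3 + 13.5 + 14.7) / 9 = 120.4000 / 9 = 13.3778
UCL = X̄̄ + A₂·R̄ = 152.8333 + 0.483 × 13.3778 = 159.2948

159.295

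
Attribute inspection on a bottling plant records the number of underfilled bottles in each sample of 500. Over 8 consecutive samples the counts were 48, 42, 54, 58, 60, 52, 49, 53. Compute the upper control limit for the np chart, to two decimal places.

72.48

p̄ = Σdᵢ / (k·n) = 416 / (8 × 500) = 0.10400
UCL = np̄ + 3·√(np̄(1−p̄)) = 52.0000 + 3 × √(52.0000×0.89600) = 52.0000 + 3 × 6.8258 = 72.4775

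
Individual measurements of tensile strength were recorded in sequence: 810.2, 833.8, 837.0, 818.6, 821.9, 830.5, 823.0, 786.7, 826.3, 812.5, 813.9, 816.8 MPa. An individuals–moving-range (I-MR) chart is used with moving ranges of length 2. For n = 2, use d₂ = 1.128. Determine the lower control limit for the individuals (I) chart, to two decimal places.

780.92

X̄ = (810.2 + 833.8 + 837.0 + 818.6 + 821.9 + 830.5 + 823.0 + 786.7 + 826.3 + 812.5 + 813.9 + 816.8) / 12 = 819.2667
Moving ranges: 23.6, 3.2, 18.4, 3.3, 8.6, 7.5, 36.3, 39.6, 13.8, 1.4, 2.9; M̄R̄ = 158.6000 / 11 = 14.4182
LCL = X̄ − 3·M̄R̄/d₂ = 819.2667 − 3 × 14.4182 / 1.128 = 780.9204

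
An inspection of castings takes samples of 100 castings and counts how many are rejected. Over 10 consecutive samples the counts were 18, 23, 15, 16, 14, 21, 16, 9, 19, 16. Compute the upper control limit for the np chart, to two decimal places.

27.89

p̄ = Σdᵢ / (k·n) = 167 / (10 × 100) = 0.16700
UCL = np̄ + 3·√(np̄(1−p̄)) = 16.7000 + 3 × √(16.7000×0.83300) = 16.7000 + 3 × 3.7298 = 27.8893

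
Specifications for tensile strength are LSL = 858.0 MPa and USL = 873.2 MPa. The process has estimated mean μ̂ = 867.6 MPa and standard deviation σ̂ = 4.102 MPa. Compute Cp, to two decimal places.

Cp = (USL − LSL) / (6σ̂) = (873.2 − 858.0) / (6 × 4.102) = 15.2000 / 24.6120 = 0.6176

0.62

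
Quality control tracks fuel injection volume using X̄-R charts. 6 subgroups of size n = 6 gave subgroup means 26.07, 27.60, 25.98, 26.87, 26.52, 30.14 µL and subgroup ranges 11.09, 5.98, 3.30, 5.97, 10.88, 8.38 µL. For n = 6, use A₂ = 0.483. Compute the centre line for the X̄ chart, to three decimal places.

X̄̄ = (26.07 + 27.60 + 25.98 + 26.87 + 26.52 + 30.14) / 6 = 163.1800 / 6 = 27.1967
CL = X̄̄ = 27.1967

27.197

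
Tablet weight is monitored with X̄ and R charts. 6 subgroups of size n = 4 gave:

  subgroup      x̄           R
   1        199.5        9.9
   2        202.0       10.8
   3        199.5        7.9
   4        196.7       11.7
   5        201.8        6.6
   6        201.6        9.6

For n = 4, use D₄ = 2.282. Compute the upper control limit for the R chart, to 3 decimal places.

21.489

R̄ = (9.9 + 10.8 + 7.9 + 11.7 + 6.6 + 9.6) / 6 = 56.5000 / 6 = 9.4167
UCL_R = D₄·R̄ = 2.282 × 9.4167 = 21.4888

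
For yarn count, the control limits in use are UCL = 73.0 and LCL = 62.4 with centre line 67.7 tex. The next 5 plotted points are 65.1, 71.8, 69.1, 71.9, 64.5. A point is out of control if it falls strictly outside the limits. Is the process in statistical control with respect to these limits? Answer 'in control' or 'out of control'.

in control

All 5 points lie within [62.4, 73.0].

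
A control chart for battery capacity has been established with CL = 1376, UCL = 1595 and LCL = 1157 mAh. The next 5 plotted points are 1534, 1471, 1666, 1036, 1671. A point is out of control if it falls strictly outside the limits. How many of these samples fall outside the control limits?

Compare each point to [1157, 1595]: sample 3 = 1666 > UCL; sample 4 = 1036 < LCL; sample 5 = 1671 > UCL.

3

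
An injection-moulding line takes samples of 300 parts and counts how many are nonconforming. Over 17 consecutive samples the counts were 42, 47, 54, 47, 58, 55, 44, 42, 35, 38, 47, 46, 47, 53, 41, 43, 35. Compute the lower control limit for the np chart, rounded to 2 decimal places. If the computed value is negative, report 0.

p̄ = Σdᵢ / (k·n) = 774 / (17 × 300) = 0.15176
LCL = np̄ − 3·√(np̄(1−p̄)) = 45.5294 − 3 × 6.2145 = 26.8860

26.89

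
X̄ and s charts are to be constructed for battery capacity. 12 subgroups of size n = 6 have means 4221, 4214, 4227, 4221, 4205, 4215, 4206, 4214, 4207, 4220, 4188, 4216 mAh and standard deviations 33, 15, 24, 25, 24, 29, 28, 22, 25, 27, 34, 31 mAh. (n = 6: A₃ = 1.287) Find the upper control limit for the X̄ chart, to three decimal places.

4246.832

X̄̄ = (4221 + 4214 + 4227 + 4221 + 4205 + 4215 + 4206 + 4214 + 4207 + 4220 + 4188 + 4216) / 12 = 4212.8333
s̄ = (33 + 15 + 24 + 25 + 24 + 29 + 28 + 22 + 25 + 27 + 34 + 31) / 12 = 26.4167
UCL = X̄̄ + A₃·s̄ = 4212.8333 + 1.287 × 26.4167 = 4246.8316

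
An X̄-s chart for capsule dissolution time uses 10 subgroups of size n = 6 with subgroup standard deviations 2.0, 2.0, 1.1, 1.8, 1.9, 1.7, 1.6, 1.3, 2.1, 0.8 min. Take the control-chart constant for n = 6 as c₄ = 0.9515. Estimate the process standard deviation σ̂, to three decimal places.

s̄ = (2.0 + 2.0 + 1.1 + 1.8 + 1.9 + 1.7 + 1.6 + 1.3 + 2.1 + 0.8) / 10 = 1.6300
σ̂ = s̄ / c₄ = 1.6300 / 0.9515 = 1.7131

1.713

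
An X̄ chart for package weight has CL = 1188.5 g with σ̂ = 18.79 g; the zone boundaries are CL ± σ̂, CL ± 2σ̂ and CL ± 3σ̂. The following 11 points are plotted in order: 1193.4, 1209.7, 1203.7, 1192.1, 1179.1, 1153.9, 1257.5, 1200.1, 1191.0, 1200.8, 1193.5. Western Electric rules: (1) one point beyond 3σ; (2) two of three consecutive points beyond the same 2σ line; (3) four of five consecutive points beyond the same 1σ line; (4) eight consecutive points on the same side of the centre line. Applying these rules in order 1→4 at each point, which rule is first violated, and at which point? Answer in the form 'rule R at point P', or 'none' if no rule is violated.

Zone of each point (C = within 1σ̂, B = 1σ̂–2σ̂, A = 2σ̂–3σ̂, * = beyond 3σ̂; sign = side of CL): 1:+C, 2:+B, 3:+C, 4:+C, 5:-C, 6:-B, 7:+*, 8:+C, 9:+C, 10:+C, 11:+C
Rule 1 (one point beyond the 3σ limits) is satisfied at point 7.

rule 1 at point 7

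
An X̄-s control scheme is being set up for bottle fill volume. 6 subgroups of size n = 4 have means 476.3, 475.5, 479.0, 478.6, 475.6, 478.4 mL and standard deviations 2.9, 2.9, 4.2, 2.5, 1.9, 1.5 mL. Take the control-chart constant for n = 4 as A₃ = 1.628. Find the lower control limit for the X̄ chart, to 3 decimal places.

X̄̄ = (476.3 + 475.5 + 479.0 + 478.6 + 475.6 + 478.4) / 6 = 477.2333
s̄ = (2.9 + 2.9 + 4.2 + 2.5 + 1.9 + 1.5) / 6 = 2.6500
LCL = X̄̄ − A₃·s̄ = 477.2333 − 1.628 × 2.6500 = 472.9191

472.919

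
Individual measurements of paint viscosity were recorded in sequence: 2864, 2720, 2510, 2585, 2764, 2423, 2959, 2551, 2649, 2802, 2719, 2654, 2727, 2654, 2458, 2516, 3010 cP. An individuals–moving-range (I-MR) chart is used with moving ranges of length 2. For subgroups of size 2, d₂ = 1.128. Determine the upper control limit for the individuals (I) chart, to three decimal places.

3209.882

X̄ = (2864 + 2720 + 2510 + 2585 + 2764 + 2423 + 2959 + 2551 + 2649 + 2802 + 2719 + 2654 + 2727 + 2654 + 2458 + 2516 + 3010) / 17 = 2680.2941
Moving ranges: 144, 210, 75, 179, 341, 536, 408, 98, 153, 83, 65, 73, 73, 196, 58, 494; M̄R̄ = 3186.0000 / 16 = 199.1250
UCL = X̄ + 3·M̄R̄/d₂ = 2680.2941 + 3 × 199.1250 / 1.128 = 3209.8819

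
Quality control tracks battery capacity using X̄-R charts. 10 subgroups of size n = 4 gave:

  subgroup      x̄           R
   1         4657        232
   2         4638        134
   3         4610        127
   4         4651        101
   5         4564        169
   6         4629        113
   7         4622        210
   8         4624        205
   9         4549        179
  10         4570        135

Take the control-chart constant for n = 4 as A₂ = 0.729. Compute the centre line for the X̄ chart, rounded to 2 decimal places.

X̄̄ = (4657 + 4638 + 4610 + 4651 + 4564 + 4629 + 4622 + 4624 + 4549 + 4570) / 10 = 46114.0000 / 10 = 4611.4000
CL = X̄̄ = 4611.4000

4611.40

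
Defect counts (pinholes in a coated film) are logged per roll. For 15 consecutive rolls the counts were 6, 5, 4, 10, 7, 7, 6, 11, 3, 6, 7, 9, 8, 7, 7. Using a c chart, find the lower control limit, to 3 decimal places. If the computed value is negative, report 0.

c̄ = (6 + 5 + 4 + 10 + 7 + 7 + 6 + 11 + 3 + 6 + 7 + 9 + 8 + 7 + 7) / 15 = 103 / 15 = 6.8667
LCL = c̄ − 3√c̄ = 6.8667 − 3 × 2.6204 = -0.9946 → 0 (cannot be negative)

0.000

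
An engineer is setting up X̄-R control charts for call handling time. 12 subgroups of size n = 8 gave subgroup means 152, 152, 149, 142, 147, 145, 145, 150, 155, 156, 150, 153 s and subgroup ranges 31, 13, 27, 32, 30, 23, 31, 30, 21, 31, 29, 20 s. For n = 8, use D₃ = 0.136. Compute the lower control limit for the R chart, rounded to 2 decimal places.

3.60

R̄ = (31 + 13 + 27 + 32 + 30 + 23 + 31 + 30 + 21 + 31 + 29 + 20) / 12 = 318.0000 / 12 = 26.5000
LCL_R = D₃·R̄ = 0.136 × 26.5000 = 3.6040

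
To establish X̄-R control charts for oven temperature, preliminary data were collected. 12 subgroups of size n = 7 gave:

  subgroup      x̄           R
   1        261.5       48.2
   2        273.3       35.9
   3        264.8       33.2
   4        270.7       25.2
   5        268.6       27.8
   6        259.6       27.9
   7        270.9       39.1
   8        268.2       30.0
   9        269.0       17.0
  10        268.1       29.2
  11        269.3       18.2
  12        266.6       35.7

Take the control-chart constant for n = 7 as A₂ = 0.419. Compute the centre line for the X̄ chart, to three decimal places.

X̄̄ = (261.5 + 273.3 + 264.8 + 270.7 + 268.6 + 259.6 + 270.9 + 268.2 + 269.0 + 268.1 + 269.3 + 266.6) / 12 = 3210.6000 / 12 = 267.5500
CL = X̄̄ = 267.5500

267.550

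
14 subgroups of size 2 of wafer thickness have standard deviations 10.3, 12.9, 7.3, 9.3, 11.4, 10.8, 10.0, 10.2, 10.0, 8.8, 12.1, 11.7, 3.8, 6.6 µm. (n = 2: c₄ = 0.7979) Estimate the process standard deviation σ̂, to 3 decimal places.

s̄ = (10.3 + 12.9 + 7.3 + 9.3 + 11.4 + 10.8 + 10.0 + 10.2 + 10.0 + 8.8 + 12.1 + 11.7 + 3.8 + 6.6) / 14 = 9.6571
σ̂ = s̄ / c₄ = 9.6571 / 0.7979 = 12.1032

12.103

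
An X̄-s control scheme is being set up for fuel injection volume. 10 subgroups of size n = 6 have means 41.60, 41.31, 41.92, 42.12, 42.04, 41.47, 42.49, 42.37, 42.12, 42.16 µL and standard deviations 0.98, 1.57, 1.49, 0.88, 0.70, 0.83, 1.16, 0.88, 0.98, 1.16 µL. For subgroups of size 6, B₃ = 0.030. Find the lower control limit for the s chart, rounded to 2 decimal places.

s̄ = (0.98 + 1.57 + 1.49 + 0.88 + 0.70 + 0.83 + 1.16 + 0.88 + 0.98 + 1.16) / 10 = 1.0630
LCL_s = B₃·s̄ = 0.030 × 1.0630 = 0.0319

0.03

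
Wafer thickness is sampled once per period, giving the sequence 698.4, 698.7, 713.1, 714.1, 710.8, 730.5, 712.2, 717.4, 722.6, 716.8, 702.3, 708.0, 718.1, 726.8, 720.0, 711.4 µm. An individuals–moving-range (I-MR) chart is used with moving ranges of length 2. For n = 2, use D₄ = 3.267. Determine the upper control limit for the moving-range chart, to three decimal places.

Moving ranges: 0.3, 14.4, 1.0, 3.3, 19.7, 18.3, 5.2, 5.2, 5.8, 14.5, 5.7, 10.1, 8.7, 6.8, 8.6; M̄R̄ = 127.6000 / 15 = 8.5067
UCL_MR = D₄·M̄R̄ = 3.267 × 8.5067 = 27.7913

27.791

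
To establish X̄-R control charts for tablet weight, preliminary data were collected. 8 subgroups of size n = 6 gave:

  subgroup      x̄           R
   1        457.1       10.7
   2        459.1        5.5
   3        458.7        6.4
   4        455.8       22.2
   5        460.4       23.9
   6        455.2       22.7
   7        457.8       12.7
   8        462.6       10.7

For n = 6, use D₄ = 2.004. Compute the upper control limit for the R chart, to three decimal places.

28.757

R̄ = (10.7 + 5.5 + 6.4 + 22.2 + 23.9 + 22.7 + 12.7 + 10.7) / 8 = 114.8000 / 8 = 14.3500
UCL_R = D₄·R̄ = 2.004 × 14.3500 = 28.7574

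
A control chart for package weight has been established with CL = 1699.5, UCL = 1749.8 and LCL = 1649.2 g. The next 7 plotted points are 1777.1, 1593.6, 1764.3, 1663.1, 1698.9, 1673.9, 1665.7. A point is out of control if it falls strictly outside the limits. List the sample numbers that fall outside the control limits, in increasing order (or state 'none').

Compare each point to [1649.2, 1749.8]: sample 1 = 1777.1 > UCL; sample 2 = 1593.6 < LCL; sample 3 = 1764.3 > UCL.

1, 2, 3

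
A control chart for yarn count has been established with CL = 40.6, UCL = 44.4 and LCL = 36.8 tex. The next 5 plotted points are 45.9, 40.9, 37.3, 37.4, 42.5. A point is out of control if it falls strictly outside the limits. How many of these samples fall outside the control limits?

Compare each point to [36.8, 44.4]: sample 1 = 45.9 > UCL.

1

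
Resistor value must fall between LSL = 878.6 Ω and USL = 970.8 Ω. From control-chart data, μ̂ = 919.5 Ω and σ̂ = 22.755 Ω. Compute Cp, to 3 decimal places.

Cp = (USL − LSL) / (6σ̂) = (970.8 − 878.6) / (6 × 22.755) = 92.2000 / 136.5300 = 0.6753

0.675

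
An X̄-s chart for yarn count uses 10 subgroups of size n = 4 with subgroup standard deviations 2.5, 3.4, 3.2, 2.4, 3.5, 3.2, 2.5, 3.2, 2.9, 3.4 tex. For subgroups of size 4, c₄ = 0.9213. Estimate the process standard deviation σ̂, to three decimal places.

s̄ = (2.5 + 3.4 + 3.2 + 2.4 + 3.5 + 3.2 + 2.5 + 3.2 + 2.9 + 3.4) / 10 = 3.0200
σ̂ = s̄ / c₄ = 3.0200 / 0.9213 = 3.2780

3.278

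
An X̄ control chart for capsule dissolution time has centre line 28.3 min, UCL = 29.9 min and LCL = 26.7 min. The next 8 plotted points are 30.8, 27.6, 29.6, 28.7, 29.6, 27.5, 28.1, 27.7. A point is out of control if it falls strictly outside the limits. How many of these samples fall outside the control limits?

1

Compare each point to [26.7, 29.9]: sample 1 = 30.8 > UCL.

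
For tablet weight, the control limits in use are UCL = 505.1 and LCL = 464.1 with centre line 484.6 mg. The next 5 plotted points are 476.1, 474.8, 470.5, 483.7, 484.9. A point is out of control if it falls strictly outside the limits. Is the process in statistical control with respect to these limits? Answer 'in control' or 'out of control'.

All 5 points lie within [464.1, 505.1].

in control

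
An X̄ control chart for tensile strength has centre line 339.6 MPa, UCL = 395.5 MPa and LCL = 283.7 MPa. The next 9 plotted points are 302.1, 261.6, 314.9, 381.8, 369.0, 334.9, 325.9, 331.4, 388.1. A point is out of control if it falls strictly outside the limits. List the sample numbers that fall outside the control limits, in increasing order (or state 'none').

2

Compare each point to [283.7, 395.5]: sample 2 = 261.6 < LCL.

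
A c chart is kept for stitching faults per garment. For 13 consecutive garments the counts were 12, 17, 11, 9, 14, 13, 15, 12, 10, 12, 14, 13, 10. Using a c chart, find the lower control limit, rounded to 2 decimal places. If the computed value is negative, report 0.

c̄ = (12 + 17 + 11 + 9 + 14 + 13 + 15 + 12 + 10 + 12 + 14 + 13 + 10) / 13 = 162 / 13 = 12.4615
LCL = c̄ − 3√c̄ = 12.4615 − 3 × 3.5301 = 1.8713

1.87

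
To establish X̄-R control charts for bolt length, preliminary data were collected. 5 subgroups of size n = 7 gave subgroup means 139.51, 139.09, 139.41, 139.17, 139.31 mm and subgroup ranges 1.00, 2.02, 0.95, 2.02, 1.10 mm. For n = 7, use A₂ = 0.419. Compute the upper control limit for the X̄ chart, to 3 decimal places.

139.892

X̄̄ = (139.51 + 139.09 + 139.41 + 139.17 + 139.31) / 5 = 696.4900 / 5 = 139.2980
R̄ = (1.00 + 2.02 + 0.95 + 2.02 + 1.10) / 5 = 7.0900 / 5 = 1.4180
UCL = X̄̄ + A₂·R̄ = 139.2980 + 0.419 × 1.4180 = 139.8921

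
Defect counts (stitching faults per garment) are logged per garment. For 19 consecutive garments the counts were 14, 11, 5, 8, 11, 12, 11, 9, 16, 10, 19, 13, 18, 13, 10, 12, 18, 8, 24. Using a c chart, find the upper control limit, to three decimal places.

23.443

c̄ = (14 + 11 + 5 + 8 + 11 + 12 + 11 + 9 + 16 + 10 + 19 + 13 + 18 + 13 + 10 + 12 + 18 + 8 + 24) / 19 = 242 / 19 = 12.7368
UCL = c̄ + 3√c̄ = 12.7368 + 3 × √12.7368 = 12.7368 + 3 × 3.5689 = 23.4435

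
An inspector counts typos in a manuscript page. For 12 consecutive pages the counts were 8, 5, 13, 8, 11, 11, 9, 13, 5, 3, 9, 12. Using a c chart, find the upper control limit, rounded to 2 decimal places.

17.87

c̄ = (8 + 5 + 13 + 8 + 11 + 11 + 9 + 13 + 5 + 3 + 9 + 12) / 12 = 107 / 12 = 8.9167
UCL = c̄ + 3√c̄ = 8.9167 + 3 × √8.9167 = 8.9167 + 3 × 2.9861 = 17.8749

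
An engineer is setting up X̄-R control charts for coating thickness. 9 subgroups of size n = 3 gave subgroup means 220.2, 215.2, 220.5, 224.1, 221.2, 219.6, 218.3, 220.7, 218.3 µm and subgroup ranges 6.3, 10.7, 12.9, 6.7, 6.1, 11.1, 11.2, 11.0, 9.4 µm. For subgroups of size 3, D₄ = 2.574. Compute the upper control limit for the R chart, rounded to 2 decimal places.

24.42

R̄ = (6.3 + 10.7 + 12.9 + 6.7 + 6.1 + 11.1 + 11.2 + 11.0 + 9.4) / 9 = 85.4000 / 9 = 9.4889
UCL_R = D₄·R̄ = 2.574 × 9.4889 = 24.4244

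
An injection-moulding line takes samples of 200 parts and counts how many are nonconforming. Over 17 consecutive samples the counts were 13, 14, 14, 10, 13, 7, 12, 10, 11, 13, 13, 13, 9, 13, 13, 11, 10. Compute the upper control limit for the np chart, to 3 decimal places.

21.665

p̄ = Σdᵢ / (k·n) = 199 / (17 × 200) = 0.05853
UCL = np̄ + 3·√(np̄(1−p̄)) = 11.7059 + 3 × √(11.7059×0.94147) = 11.7059 + 3 × 3.3198 = 21.6651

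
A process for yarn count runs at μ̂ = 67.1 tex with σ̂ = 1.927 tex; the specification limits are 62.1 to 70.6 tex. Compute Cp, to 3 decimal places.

Cp = (USL − LSL) / (6σ̂) = (70.6 − 62.1) / (6 × 1.927) = 8.5000 / 11.5620 = 0.7352

0.735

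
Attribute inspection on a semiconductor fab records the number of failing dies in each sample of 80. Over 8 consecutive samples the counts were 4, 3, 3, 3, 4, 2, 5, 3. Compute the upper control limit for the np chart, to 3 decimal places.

p̄ = Σdᵢ / (k·n) = 27 / (8 × 80) = 0.04219
UCL = np̄ + 3·√(np̄(1−p̄)) = 3.3750 + 3 × √(3.3750×0.95781) = 3.3750 + 3 × 1.7979 = 8.7688

8.769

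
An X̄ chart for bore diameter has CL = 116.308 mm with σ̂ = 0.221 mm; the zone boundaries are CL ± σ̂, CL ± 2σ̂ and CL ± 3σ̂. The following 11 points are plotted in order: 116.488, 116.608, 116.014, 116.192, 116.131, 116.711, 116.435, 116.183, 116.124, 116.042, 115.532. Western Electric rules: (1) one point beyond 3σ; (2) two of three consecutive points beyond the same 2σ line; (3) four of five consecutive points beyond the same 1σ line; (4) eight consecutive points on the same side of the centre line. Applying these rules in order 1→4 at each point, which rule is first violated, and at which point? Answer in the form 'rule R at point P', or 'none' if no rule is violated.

rule 1 at point 11

Zone of each point (C = within 1σ̂, B = 1σ̂–2σ̂, A = 2σ̂–3σ̂, * = beyond 3σ̂; sign = side of CL): 1:+C, 2:+B, 3:-B, 4:-C, 5:-C, 6:+B, 7:+C, 8:-C, 9:-C, 10:-B, 11:-*
Rule 1 (one point beyond the 3σ limits) is satisfied at point 11.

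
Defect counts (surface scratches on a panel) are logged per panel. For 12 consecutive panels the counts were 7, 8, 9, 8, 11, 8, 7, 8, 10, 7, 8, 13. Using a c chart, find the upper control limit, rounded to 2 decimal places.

17.50

c̄ = (7 + 8 + 9 + 8 + 11 + 8 + 7 + 8 + 10 + 7 + 8 + 13) / 12 = 104 / 12 = 8.6667
UCL = c̄ + 3√c̄ = 8.6667 + 3 × √8.6667 = 8.6667 + 3 × 2.9439 = 17.4984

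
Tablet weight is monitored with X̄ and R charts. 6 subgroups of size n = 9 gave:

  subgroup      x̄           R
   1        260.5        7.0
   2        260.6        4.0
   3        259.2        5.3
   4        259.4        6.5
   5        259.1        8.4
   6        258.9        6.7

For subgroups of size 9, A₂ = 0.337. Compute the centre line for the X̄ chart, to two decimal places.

X̄̄ = (260.5 + 260.6 + 259.2 + 259.4 + 259.1 + 258.9) / 6 = 1557.7000 / 6 = 259.6167
CL = X̄̄ = 259.6167

259.62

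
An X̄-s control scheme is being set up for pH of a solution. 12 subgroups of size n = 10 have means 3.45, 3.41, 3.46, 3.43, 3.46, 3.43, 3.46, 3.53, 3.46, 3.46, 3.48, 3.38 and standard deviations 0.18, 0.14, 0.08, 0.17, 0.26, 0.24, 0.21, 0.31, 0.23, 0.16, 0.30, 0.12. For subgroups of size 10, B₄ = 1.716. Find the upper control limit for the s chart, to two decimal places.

s̄ = (0.18 + 0.14 + 0.08 + 0.17 + 0.26 + 0.24 + 0.21 + 0.31 + 0.23 + 0.16 + 0.30 + 0.12) / 12 = 0.2000
UCL_s = B₄·s̄ = 1.716 × 0.2000 = 0.3432

0.34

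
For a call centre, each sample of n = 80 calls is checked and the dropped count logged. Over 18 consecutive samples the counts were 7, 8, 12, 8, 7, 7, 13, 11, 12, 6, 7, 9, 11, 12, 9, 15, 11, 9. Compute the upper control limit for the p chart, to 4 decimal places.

0.2302

p̄ = Σdᵢ / (k·n) = 174 / (18 × 80) = 0.12083
UCL = p̄ + 3·√(p̄(1−p̄)/n) = 0.12083 + 3 × √(0.12083×0.87917/80) = 0.12083 + 3 × 0.03644 = 0.23015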